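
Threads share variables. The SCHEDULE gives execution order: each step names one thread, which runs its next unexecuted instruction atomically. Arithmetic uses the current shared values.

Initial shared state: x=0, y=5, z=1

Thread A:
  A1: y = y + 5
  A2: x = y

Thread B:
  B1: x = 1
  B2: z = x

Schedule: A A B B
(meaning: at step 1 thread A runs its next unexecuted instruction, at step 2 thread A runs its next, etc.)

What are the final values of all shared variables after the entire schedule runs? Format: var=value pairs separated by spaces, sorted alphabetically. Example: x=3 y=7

Step 1: thread A executes A1 (y = y + 5). Shared: x=0 y=10 z=1. PCs: A@1 B@0
Step 2: thread A executes A2 (x = y). Shared: x=10 y=10 z=1. PCs: A@2 B@0
Step 3: thread B executes B1 (x = 1). Shared: x=1 y=10 z=1. PCs: A@2 B@1
Step 4: thread B executes B2 (z = x). Shared: x=1 y=10 z=1. PCs: A@2 B@2

Answer: x=1 y=10 z=1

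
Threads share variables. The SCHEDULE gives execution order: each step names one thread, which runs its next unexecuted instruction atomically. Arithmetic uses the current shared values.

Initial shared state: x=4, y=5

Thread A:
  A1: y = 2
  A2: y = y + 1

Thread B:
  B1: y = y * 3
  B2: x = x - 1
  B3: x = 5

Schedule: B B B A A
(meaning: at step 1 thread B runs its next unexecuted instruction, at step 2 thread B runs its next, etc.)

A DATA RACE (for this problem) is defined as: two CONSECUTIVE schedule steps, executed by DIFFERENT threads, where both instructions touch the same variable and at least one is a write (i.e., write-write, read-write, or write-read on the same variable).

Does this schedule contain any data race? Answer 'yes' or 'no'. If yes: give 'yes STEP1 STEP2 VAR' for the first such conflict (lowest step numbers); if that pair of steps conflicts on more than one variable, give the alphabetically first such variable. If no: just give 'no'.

Steps 1,2: same thread (B). No race.
Steps 2,3: same thread (B). No race.
Steps 3,4: B(r=-,w=x) vs A(r=-,w=y). No conflict.
Steps 4,5: same thread (A). No race.

Answer: no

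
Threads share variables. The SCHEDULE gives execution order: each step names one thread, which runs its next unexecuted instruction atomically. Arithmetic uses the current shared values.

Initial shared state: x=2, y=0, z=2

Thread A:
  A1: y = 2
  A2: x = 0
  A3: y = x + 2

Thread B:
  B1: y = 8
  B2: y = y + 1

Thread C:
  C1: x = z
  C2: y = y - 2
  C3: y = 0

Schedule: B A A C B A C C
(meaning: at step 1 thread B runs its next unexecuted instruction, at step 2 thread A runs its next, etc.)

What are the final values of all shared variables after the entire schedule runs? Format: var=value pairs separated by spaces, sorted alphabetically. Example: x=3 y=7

Answer: x=2 y=0 z=2

Derivation:
Step 1: thread B executes B1 (y = 8). Shared: x=2 y=8 z=2. PCs: A@0 B@1 C@0
Step 2: thread A executes A1 (y = 2). Shared: x=2 y=2 z=2. PCs: A@1 B@1 C@0
Step 3: thread A executes A2 (x = 0). Shared: x=0 y=2 z=2. PCs: A@2 B@1 C@0
Step 4: thread C executes C1 (x = z). Shared: x=2 y=2 z=2. PCs: A@2 B@1 C@1
Step 5: thread B executes B2 (y = y + 1). Shared: x=2 y=3 z=2. PCs: A@2 B@2 C@1
Step 6: thread A executes A3 (y = x + 2). Shared: x=2 y=4 z=2. PCs: A@3 B@2 C@1
Step 7: thread C executes C2 (y = y - 2). Shared: x=2 y=2 z=2. PCs: A@3 B@2 C@2
Step 8: thread C executes C3 (y = 0). Shared: x=2 y=0 z=2. PCs: A@3 B@2 C@3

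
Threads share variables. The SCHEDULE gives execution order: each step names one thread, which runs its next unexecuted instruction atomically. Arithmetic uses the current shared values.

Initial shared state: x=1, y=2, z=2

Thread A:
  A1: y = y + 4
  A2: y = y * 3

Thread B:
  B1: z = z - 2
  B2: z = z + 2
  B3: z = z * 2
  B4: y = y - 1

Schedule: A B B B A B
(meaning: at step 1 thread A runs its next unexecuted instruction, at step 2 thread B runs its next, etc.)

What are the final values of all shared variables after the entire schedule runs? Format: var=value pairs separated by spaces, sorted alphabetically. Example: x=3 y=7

Step 1: thread A executes A1 (y = y + 4). Shared: x=1 y=6 z=2. PCs: A@1 B@0
Step 2: thread B executes B1 (z = z - 2). Shared: x=1 y=6 z=0. PCs: A@1 B@1
Step 3: thread B executes B2 (z = z + 2). Shared: x=1 y=6 z=2. PCs: A@1 B@2
Step 4: thread B executes B3 (z = z * 2). Shared: x=1 y=6 z=4. PCs: A@1 B@3
Step 5: thread A executes A2 (y = y * 3). Shared: x=1 y=18 z=4. PCs: A@2 B@3
Step 6: thread B executes B4 (y = y - 1). Shared: x=1 y=17 z=4. PCs: A@2 B@4

Answer: x=1 y=17 z=4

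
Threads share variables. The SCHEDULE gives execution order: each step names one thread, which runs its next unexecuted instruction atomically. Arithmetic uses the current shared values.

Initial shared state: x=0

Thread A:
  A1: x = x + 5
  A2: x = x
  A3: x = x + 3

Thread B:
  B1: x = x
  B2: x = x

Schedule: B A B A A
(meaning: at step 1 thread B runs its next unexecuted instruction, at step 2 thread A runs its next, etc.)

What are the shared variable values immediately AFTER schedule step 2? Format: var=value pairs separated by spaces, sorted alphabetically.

Step 1: thread B executes B1 (x = x). Shared: x=0. PCs: A@0 B@1
Step 2: thread A executes A1 (x = x + 5). Shared: x=5. PCs: A@1 B@1

Answer: x=5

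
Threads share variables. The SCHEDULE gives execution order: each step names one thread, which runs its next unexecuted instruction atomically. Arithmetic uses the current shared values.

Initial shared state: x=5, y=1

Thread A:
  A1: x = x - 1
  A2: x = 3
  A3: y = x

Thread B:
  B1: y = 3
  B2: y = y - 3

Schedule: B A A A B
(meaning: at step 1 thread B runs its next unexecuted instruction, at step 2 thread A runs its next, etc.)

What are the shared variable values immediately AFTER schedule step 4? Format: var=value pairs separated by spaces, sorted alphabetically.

Step 1: thread B executes B1 (y = 3). Shared: x=5 y=3. PCs: A@0 B@1
Step 2: thread A executes A1 (x = x - 1). Shared: x=4 y=3. PCs: A@1 B@1
Step 3: thread A executes A2 (x = 3). Shared: x=3 y=3. PCs: A@2 B@1
Step 4: thread A executes A3 (y = x). Shared: x=3 y=3. PCs: A@3 B@1

Answer: x=3 y=3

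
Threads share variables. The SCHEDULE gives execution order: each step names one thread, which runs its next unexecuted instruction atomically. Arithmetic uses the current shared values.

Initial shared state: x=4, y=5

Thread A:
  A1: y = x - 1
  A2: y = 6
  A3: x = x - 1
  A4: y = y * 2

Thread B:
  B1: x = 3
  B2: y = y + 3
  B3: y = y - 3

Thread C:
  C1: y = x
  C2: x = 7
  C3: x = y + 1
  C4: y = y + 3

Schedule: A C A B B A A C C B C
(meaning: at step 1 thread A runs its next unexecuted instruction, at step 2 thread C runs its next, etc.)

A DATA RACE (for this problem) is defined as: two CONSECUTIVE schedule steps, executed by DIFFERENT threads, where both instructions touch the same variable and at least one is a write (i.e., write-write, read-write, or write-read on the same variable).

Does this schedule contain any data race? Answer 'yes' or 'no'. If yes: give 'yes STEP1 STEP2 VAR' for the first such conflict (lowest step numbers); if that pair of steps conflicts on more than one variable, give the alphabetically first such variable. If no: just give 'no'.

Answer: yes 1 2 y

Derivation:
Steps 1,2: A(y = x - 1) vs C(y = x). RACE on y (W-W).
Steps 2,3: C(y = x) vs A(y = 6). RACE on y (W-W).
Steps 3,4: A(r=-,w=y) vs B(r=-,w=x). No conflict.
Steps 4,5: same thread (B). No race.
Steps 5,6: B(r=y,w=y) vs A(r=x,w=x). No conflict.
Steps 6,7: same thread (A). No race.
Steps 7,8: A(r=y,w=y) vs C(r=-,w=x). No conflict.
Steps 8,9: same thread (C). No race.
Steps 9,10: C(x = y + 1) vs B(y = y - 3). RACE on y (R-W).
Steps 10,11: B(y = y - 3) vs C(y = y + 3). RACE on y (W-W).
First conflict at steps 1,2.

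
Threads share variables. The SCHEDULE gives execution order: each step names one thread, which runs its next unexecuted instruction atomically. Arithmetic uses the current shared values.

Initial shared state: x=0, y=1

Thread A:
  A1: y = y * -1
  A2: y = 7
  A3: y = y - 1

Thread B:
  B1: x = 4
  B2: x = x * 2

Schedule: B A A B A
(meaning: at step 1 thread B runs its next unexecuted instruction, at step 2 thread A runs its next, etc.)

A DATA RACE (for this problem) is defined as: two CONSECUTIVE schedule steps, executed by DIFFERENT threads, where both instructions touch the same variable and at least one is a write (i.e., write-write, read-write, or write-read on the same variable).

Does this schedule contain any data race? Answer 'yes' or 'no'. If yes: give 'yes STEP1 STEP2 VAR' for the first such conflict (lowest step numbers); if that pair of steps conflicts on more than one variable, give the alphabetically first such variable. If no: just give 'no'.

Steps 1,2: B(r=-,w=x) vs A(r=y,w=y). No conflict.
Steps 2,3: same thread (A). No race.
Steps 3,4: A(r=-,w=y) vs B(r=x,w=x). No conflict.
Steps 4,5: B(r=x,w=x) vs A(r=y,w=y). No conflict.

Answer: no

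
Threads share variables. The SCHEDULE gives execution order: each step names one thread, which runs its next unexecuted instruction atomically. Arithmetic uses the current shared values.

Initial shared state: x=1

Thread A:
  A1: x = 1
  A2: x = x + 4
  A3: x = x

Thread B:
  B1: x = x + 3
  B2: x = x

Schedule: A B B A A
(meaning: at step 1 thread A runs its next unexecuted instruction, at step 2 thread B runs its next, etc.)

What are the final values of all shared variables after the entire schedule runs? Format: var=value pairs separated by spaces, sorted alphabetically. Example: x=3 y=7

Step 1: thread A executes A1 (x = 1). Shared: x=1. PCs: A@1 B@0
Step 2: thread B executes B1 (x = x + 3). Shared: x=4. PCs: A@1 B@1
Step 3: thread B executes B2 (x = x). Shared: x=4. PCs: A@1 B@2
Step 4: thread A executes A2 (x = x + 4). Shared: x=8. PCs: A@2 B@2
Step 5: thread A executes A3 (x = x). Shared: x=8. PCs: A@3 B@2

Answer: x=8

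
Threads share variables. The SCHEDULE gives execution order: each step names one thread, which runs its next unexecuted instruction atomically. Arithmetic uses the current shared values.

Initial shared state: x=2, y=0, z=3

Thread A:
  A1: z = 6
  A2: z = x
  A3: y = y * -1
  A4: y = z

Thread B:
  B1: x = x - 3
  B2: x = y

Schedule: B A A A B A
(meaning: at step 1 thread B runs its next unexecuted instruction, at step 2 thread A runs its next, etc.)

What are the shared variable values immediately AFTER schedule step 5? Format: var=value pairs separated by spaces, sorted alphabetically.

Step 1: thread B executes B1 (x = x - 3). Shared: x=-1 y=0 z=3. PCs: A@0 B@1
Step 2: thread A executes A1 (z = 6). Shared: x=-1 y=0 z=6. PCs: A@1 B@1
Step 3: thread A executes A2 (z = x). Shared: x=-1 y=0 z=-1. PCs: A@2 B@1
Step 4: thread A executes A3 (y = y * -1). Shared: x=-1 y=0 z=-1. PCs: A@3 B@1
Step 5: thread B executes B2 (x = y). Shared: x=0 y=0 z=-1. PCs: A@3 B@2

Answer: x=0 y=0 z=-1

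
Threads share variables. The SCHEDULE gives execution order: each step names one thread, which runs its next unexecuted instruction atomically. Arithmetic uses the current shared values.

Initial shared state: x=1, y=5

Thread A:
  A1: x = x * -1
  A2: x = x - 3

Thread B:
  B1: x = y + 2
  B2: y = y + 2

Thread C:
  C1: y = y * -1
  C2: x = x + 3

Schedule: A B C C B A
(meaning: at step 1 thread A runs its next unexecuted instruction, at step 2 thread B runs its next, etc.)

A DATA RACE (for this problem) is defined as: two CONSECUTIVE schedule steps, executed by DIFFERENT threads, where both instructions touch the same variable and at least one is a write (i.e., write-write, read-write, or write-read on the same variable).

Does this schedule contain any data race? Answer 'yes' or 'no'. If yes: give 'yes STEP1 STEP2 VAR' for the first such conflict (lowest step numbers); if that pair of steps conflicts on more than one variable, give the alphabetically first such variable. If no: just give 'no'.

Steps 1,2: A(x = x * -1) vs B(x = y + 2). RACE on x (W-W).
Steps 2,3: B(x = y + 2) vs C(y = y * -1). RACE on y (R-W).
Steps 3,4: same thread (C). No race.
Steps 4,5: C(r=x,w=x) vs B(r=y,w=y). No conflict.
Steps 5,6: B(r=y,w=y) vs A(r=x,w=x). No conflict.
First conflict at steps 1,2.

Answer: yes 1 2 x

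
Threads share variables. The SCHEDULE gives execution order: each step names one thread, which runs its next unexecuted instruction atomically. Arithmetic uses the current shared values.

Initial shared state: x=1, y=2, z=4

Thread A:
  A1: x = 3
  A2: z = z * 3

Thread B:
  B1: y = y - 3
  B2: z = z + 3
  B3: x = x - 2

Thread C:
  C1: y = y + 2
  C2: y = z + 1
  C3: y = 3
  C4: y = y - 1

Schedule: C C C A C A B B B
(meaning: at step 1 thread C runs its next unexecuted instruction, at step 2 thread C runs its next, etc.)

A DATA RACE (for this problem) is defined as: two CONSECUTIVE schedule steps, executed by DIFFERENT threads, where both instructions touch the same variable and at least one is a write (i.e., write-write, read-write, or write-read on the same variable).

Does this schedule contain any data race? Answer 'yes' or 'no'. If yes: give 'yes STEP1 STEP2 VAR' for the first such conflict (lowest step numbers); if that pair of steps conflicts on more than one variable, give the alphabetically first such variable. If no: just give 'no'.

Answer: no

Derivation:
Steps 1,2: same thread (C). No race.
Steps 2,3: same thread (C). No race.
Steps 3,4: C(r=-,w=y) vs A(r=-,w=x). No conflict.
Steps 4,5: A(r=-,w=x) vs C(r=y,w=y). No conflict.
Steps 5,6: C(r=y,w=y) vs A(r=z,w=z). No conflict.
Steps 6,7: A(r=z,w=z) vs B(r=y,w=y). No conflict.
Steps 7,8: same thread (B). No race.
Steps 8,9: same thread (B). No race.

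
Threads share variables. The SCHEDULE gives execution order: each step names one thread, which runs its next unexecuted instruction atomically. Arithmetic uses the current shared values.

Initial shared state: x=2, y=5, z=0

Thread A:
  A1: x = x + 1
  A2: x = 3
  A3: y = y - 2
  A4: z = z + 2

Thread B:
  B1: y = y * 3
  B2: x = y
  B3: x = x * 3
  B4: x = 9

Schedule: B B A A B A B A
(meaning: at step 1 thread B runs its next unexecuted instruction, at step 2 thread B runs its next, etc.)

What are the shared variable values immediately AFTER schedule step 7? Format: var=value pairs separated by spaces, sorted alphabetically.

Step 1: thread B executes B1 (y = y * 3). Shared: x=2 y=15 z=0. PCs: A@0 B@1
Step 2: thread B executes B2 (x = y). Shared: x=15 y=15 z=0. PCs: A@0 B@2
Step 3: thread A executes A1 (x = x + 1). Shared: x=16 y=15 z=0. PCs: A@1 B@2
Step 4: thread A executes A2 (x = 3). Shared: x=3 y=15 z=0. PCs: A@2 B@2
Step 5: thread B executes B3 (x = x * 3). Shared: x=9 y=15 z=0. PCs: A@2 B@3
Step 6: thread A executes A3 (y = y - 2). Shared: x=9 y=13 z=0. PCs: A@3 B@3
Step 7: thread B executes B4 (x = 9). Shared: x=9 y=13 z=0. PCs: A@3 B@4

Answer: x=9 y=13 z=0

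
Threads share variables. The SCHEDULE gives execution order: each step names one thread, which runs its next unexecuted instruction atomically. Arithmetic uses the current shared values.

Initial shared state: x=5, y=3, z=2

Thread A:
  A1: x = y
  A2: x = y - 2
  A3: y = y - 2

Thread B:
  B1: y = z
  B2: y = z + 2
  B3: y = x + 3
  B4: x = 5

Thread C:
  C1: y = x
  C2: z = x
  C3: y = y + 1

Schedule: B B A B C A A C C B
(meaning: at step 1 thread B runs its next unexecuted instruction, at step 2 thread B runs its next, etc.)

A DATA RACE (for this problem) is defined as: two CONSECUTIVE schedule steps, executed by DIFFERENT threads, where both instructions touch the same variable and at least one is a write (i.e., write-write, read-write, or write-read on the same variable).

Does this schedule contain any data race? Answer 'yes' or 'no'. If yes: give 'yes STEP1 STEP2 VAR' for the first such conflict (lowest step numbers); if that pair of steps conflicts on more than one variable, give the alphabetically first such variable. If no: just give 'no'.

Steps 1,2: same thread (B). No race.
Steps 2,3: B(y = z + 2) vs A(x = y). RACE on y (W-R).
Steps 3,4: A(x = y) vs B(y = x + 3). RACE on x (W-R), y (R-W). Multiple vars; alphabetically first is x.
Steps 4,5: B(y = x + 3) vs C(y = x). RACE on y (W-W).
Steps 5,6: C(y = x) vs A(x = y - 2). RACE on x (R-W), y (W-R). Multiple vars; alphabetically first is x.
Steps 6,7: same thread (A). No race.
Steps 7,8: A(r=y,w=y) vs C(r=x,w=z). No conflict.
Steps 8,9: same thread (C). No race.
Steps 9,10: C(r=y,w=y) vs B(r=-,w=x). No conflict.
First conflict at steps 2,3.

Answer: yes 2 3 y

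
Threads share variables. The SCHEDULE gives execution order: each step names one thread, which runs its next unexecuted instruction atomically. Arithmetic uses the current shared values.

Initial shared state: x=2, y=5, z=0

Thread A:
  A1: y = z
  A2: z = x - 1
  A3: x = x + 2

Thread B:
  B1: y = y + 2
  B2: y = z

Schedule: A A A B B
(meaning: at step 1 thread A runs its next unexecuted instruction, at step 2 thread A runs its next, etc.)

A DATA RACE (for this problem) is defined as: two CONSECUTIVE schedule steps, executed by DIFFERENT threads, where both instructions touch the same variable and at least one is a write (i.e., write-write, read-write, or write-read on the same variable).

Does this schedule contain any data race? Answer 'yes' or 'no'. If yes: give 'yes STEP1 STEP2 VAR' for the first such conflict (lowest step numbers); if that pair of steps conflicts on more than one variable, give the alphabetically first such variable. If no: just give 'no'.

Steps 1,2: same thread (A). No race.
Steps 2,3: same thread (A). No race.
Steps 3,4: A(r=x,w=x) vs B(r=y,w=y). No conflict.
Steps 4,5: same thread (B). No race.

Answer: no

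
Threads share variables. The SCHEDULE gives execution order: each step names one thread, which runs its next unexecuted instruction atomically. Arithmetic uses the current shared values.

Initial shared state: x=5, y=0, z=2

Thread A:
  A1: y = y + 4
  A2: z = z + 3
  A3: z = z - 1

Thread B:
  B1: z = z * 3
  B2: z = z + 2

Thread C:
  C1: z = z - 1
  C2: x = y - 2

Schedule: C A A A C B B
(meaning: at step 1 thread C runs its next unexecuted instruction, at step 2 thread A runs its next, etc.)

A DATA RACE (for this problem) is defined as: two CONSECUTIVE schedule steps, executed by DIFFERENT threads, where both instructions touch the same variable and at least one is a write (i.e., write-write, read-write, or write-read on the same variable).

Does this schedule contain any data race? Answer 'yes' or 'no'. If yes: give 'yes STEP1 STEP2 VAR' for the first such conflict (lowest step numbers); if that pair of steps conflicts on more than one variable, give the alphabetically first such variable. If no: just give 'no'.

Steps 1,2: C(r=z,w=z) vs A(r=y,w=y). No conflict.
Steps 2,3: same thread (A). No race.
Steps 3,4: same thread (A). No race.
Steps 4,5: A(r=z,w=z) vs C(r=y,w=x). No conflict.
Steps 5,6: C(r=y,w=x) vs B(r=z,w=z). No conflict.
Steps 6,7: same thread (B). No race.

Answer: no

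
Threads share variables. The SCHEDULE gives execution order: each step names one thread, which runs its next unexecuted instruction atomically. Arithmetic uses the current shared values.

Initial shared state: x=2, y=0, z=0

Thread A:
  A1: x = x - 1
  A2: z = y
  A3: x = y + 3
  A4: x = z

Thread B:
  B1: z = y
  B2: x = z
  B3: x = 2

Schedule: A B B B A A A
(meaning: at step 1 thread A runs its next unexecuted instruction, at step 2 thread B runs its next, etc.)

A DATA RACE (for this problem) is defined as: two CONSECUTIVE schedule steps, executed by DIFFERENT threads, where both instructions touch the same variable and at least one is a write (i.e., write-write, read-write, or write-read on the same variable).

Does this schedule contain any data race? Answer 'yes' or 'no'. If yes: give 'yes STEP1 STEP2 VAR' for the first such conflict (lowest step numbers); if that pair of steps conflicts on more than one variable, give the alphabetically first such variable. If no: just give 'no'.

Answer: no

Derivation:
Steps 1,2: A(r=x,w=x) vs B(r=y,w=z). No conflict.
Steps 2,3: same thread (B). No race.
Steps 3,4: same thread (B). No race.
Steps 4,5: B(r=-,w=x) vs A(r=y,w=z). No conflict.
Steps 5,6: same thread (A). No race.
Steps 6,7: same thread (A). No race.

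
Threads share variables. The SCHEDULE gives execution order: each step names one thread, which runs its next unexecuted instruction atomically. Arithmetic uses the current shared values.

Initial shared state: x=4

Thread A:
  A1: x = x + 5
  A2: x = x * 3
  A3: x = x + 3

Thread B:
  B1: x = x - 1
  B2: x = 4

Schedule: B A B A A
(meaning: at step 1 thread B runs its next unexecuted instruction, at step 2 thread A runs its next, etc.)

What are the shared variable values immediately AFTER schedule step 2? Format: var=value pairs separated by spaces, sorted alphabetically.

Answer: x=8

Derivation:
Step 1: thread B executes B1 (x = x - 1). Shared: x=3. PCs: A@0 B@1
Step 2: thread A executes A1 (x = x + 5). Shared: x=8. PCs: A@1 B@1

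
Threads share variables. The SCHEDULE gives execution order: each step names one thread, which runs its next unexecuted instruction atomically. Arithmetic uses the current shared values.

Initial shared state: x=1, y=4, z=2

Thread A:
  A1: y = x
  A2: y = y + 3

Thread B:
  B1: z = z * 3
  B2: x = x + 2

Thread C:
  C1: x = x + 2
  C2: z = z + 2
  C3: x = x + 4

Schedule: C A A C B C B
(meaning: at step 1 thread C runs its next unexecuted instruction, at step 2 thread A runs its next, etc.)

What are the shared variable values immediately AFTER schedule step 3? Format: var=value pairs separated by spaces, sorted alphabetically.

Answer: x=3 y=6 z=2

Derivation:
Step 1: thread C executes C1 (x = x + 2). Shared: x=3 y=4 z=2. PCs: A@0 B@0 C@1
Step 2: thread A executes A1 (y = x). Shared: x=3 y=3 z=2. PCs: A@1 B@0 C@1
Step 3: thread A executes A2 (y = y + 3). Shared: x=3 y=6 z=2. PCs: A@2 B@0 C@1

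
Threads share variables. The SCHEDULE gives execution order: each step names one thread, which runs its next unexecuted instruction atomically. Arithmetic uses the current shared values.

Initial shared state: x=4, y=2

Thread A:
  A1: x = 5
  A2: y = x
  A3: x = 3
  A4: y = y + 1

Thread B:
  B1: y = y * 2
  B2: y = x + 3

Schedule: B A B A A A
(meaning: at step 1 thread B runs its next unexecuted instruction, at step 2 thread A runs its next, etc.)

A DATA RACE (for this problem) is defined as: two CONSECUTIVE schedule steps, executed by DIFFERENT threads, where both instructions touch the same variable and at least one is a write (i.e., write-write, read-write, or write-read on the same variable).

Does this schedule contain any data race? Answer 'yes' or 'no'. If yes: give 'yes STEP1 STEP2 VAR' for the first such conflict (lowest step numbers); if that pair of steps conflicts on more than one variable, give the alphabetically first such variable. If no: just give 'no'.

Steps 1,2: B(r=y,w=y) vs A(r=-,w=x). No conflict.
Steps 2,3: A(x = 5) vs B(y = x + 3). RACE on x (W-R).
Steps 3,4: B(y = x + 3) vs A(y = x). RACE on y (W-W).
Steps 4,5: same thread (A). No race.
Steps 5,6: same thread (A). No race.
First conflict at steps 2,3.

Answer: yes 2 3 x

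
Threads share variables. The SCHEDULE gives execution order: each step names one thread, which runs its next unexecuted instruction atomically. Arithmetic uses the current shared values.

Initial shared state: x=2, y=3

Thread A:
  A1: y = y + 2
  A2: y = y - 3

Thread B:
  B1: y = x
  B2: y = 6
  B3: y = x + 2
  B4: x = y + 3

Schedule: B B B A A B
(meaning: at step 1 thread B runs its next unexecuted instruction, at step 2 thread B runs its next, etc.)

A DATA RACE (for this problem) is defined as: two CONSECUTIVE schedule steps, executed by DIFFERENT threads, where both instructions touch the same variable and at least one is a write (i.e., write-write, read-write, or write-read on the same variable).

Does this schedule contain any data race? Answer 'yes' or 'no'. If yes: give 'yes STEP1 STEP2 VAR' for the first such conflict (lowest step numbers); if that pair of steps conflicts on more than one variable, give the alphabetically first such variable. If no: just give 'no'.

Steps 1,2: same thread (B). No race.
Steps 2,3: same thread (B). No race.
Steps 3,4: B(y = x + 2) vs A(y = y + 2). RACE on y (W-W).
Steps 4,5: same thread (A). No race.
Steps 5,6: A(y = y - 3) vs B(x = y + 3). RACE on y (W-R).
First conflict at steps 3,4.

Answer: yes 3 4 y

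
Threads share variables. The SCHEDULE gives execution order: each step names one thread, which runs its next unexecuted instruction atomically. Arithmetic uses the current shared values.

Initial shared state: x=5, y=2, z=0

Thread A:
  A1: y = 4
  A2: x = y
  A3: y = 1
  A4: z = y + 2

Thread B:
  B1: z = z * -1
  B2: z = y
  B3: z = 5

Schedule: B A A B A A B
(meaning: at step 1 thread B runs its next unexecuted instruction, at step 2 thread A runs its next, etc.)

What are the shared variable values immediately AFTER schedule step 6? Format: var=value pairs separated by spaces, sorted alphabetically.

Answer: x=4 y=1 z=3

Derivation:
Step 1: thread B executes B1 (z = z * -1). Shared: x=5 y=2 z=0. PCs: A@0 B@1
Step 2: thread A executes A1 (y = 4). Shared: x=5 y=4 z=0. PCs: A@1 B@1
Step 3: thread A executes A2 (x = y). Shared: x=4 y=4 z=0. PCs: A@2 B@1
Step 4: thread B executes B2 (z = y). Shared: x=4 y=4 z=4. PCs: A@2 B@2
Step 5: thread A executes A3 (y = 1). Shared: x=4 y=1 z=4. PCs: A@3 B@2
Step 6: thread A executes A4 (z = y + 2). Shared: x=4 y=1 z=3. PCs: A@4 B@2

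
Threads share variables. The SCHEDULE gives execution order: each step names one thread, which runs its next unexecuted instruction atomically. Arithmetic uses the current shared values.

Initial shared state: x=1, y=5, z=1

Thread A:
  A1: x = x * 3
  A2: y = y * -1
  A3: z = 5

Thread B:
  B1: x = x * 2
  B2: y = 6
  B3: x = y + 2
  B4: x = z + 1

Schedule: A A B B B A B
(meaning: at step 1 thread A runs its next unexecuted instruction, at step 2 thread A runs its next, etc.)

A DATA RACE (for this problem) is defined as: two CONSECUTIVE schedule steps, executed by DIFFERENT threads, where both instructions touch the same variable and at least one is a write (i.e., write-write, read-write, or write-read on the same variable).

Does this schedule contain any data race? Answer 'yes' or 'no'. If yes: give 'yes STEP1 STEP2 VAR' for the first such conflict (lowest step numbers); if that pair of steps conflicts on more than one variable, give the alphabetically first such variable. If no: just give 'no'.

Answer: yes 6 7 z

Derivation:
Steps 1,2: same thread (A). No race.
Steps 2,3: A(r=y,w=y) vs B(r=x,w=x). No conflict.
Steps 3,4: same thread (B). No race.
Steps 4,5: same thread (B). No race.
Steps 5,6: B(r=y,w=x) vs A(r=-,w=z). No conflict.
Steps 6,7: A(z = 5) vs B(x = z + 1). RACE on z (W-R).
First conflict at steps 6,7.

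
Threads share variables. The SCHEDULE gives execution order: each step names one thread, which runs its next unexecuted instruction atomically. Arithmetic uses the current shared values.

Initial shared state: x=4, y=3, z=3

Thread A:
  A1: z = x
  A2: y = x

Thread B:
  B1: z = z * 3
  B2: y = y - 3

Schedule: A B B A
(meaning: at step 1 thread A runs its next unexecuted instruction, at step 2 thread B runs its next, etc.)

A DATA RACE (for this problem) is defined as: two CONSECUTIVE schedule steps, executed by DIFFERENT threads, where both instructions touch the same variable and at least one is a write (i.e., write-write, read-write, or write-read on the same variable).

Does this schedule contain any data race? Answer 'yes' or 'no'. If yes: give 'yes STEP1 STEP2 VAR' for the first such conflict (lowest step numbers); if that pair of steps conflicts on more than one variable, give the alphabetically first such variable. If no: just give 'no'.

Steps 1,2: A(z = x) vs B(z = z * 3). RACE on z (W-W).
Steps 2,3: same thread (B). No race.
Steps 3,4: B(y = y - 3) vs A(y = x). RACE on y (W-W).
First conflict at steps 1,2.

Answer: yes 1 2 z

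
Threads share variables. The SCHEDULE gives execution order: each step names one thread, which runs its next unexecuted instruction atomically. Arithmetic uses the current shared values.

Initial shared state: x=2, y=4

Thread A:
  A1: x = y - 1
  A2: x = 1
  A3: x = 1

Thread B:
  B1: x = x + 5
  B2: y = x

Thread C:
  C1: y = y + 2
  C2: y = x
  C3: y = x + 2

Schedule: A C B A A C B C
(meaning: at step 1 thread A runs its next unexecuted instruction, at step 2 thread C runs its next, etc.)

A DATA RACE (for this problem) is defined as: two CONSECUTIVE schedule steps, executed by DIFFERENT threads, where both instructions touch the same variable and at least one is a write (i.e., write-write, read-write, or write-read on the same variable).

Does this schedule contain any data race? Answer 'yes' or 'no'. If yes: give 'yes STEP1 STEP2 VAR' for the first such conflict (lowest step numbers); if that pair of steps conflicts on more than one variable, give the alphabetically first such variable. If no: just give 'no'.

Steps 1,2: A(x = y - 1) vs C(y = y + 2). RACE on y (R-W).
Steps 2,3: C(r=y,w=y) vs B(r=x,w=x). No conflict.
Steps 3,4: B(x = x + 5) vs A(x = 1). RACE on x (W-W).
Steps 4,5: same thread (A). No race.
Steps 5,6: A(x = 1) vs C(y = x). RACE on x (W-R).
Steps 6,7: C(y = x) vs B(y = x). RACE on y (W-W).
Steps 7,8: B(y = x) vs C(y = x + 2). RACE on y (W-W).
First conflict at steps 1,2.

Answer: yes 1 2 y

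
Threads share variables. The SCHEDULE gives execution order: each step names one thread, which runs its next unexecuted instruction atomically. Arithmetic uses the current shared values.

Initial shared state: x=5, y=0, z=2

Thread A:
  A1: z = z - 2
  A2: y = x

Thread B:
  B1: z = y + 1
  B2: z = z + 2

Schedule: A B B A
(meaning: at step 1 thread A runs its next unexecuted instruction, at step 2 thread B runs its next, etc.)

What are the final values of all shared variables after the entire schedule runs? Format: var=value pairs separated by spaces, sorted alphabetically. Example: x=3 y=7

Answer: x=5 y=5 z=3

Derivation:
Step 1: thread A executes A1 (z = z - 2). Shared: x=5 y=0 z=0. PCs: A@1 B@0
Step 2: thread B executes B1 (z = y + 1). Shared: x=5 y=0 z=1. PCs: A@1 B@1
Step 3: thread B executes B2 (z = z + 2). Shared: x=5 y=0 z=3. PCs: A@1 B@2
Step 4: thread A executes A2 (y = x). Shared: x=5 y=5 z=3. PCs: A@2 B@2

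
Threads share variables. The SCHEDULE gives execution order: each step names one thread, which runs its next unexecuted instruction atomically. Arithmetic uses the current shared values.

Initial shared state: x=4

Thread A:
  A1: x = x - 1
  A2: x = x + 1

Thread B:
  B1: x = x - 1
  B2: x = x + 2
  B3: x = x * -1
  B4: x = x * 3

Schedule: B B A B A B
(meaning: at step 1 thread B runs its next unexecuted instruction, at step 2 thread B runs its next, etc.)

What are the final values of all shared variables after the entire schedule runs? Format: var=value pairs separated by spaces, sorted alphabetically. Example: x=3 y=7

Step 1: thread B executes B1 (x = x - 1). Shared: x=3. PCs: A@0 B@1
Step 2: thread B executes B2 (x = x + 2). Shared: x=5. PCs: A@0 B@2
Step 3: thread A executes A1 (x = x - 1). Shared: x=4. PCs: A@1 B@2
Step 4: thread B executes B3 (x = x * -1). Shared: x=-4. PCs: A@1 B@3
Step 5: thread A executes A2 (x = x + 1). Shared: x=-3. PCs: A@2 B@3
Step 6: thread B executes B4 (x = x * 3). Shared: x=-9. PCs: A@2 B@4

Answer: x=-9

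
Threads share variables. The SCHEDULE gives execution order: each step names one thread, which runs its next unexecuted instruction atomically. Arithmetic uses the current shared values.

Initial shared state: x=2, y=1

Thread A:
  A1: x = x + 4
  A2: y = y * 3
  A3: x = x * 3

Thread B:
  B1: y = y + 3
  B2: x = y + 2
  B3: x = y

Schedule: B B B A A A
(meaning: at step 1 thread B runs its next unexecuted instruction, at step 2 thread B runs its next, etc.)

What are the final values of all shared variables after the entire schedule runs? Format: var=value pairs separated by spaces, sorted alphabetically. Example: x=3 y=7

Answer: x=24 y=12

Derivation:
Step 1: thread B executes B1 (y = y + 3). Shared: x=2 y=4. PCs: A@0 B@1
Step 2: thread B executes B2 (x = y + 2). Shared: x=6 y=4. PCs: A@0 B@2
Step 3: thread B executes B3 (x = y). Shared: x=4 y=4. PCs: A@0 B@3
Step 4: thread A executes A1 (x = x + 4). Shared: x=8 y=4. PCs: A@1 B@3
Step 5: thread A executes A2 (y = y * 3). Shared: x=8 y=12. PCs: A@2 B@3
Step 6: thread A executes A3 (x = x * 3). Shared: x=24 y=12. PCs: A@3 B@3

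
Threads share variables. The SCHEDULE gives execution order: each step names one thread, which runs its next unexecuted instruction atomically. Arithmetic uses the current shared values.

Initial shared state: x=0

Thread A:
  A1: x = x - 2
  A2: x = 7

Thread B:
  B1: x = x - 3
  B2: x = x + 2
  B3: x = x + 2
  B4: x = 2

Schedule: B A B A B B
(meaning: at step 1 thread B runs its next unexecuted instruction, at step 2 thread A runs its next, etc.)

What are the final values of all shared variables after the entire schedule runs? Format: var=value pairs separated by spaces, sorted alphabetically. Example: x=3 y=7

Answer: x=2

Derivation:
Step 1: thread B executes B1 (x = x - 3). Shared: x=-3. PCs: A@0 B@1
Step 2: thread A executes A1 (x = x - 2). Shared: x=-5. PCs: A@1 B@1
Step 3: thread B executes B2 (x = x + 2). Shared: x=-3. PCs: A@1 B@2
Step 4: thread A executes A2 (x = 7). Shared: x=7. PCs: A@2 B@2
Step 5: thread B executes B3 (x = x + 2). Shared: x=9. PCs: A@2 B@3
Step 6: thread B executes B4 (x = 2). Shared: x=2. PCs: A@2 B@4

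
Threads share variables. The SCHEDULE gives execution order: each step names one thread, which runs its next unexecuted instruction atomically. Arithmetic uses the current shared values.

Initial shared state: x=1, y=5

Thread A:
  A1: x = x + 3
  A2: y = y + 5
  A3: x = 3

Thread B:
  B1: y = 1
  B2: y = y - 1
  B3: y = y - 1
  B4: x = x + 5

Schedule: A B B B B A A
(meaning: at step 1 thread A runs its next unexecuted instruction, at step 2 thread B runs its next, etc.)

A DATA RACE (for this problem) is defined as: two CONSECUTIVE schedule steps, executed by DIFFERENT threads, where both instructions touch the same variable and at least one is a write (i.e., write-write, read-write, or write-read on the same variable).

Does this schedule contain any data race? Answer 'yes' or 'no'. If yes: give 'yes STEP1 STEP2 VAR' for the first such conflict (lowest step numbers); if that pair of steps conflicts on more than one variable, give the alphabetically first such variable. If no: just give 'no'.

Answer: no

Derivation:
Steps 1,2: A(r=x,w=x) vs B(r=-,w=y). No conflict.
Steps 2,3: same thread (B). No race.
Steps 3,4: same thread (B). No race.
Steps 4,5: same thread (B). No race.
Steps 5,6: B(r=x,w=x) vs A(r=y,w=y). No conflict.
Steps 6,7: same thread (A). No race.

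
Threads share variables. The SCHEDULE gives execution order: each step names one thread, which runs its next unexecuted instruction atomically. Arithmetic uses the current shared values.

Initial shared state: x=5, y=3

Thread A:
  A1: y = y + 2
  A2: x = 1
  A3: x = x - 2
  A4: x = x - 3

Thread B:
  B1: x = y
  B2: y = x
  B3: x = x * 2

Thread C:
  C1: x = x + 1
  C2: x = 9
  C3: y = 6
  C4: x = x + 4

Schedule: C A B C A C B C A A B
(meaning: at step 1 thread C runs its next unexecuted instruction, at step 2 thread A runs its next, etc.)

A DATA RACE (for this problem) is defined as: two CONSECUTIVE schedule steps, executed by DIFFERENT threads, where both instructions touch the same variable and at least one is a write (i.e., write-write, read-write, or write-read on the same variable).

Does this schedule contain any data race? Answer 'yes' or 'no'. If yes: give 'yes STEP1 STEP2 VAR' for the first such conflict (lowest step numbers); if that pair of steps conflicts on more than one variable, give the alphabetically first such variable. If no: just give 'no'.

Answer: yes 2 3 y

Derivation:
Steps 1,2: C(r=x,w=x) vs A(r=y,w=y). No conflict.
Steps 2,3: A(y = y + 2) vs B(x = y). RACE on y (W-R).
Steps 3,4: B(x = y) vs C(x = 9). RACE on x (W-W).
Steps 4,5: C(x = 9) vs A(x = 1). RACE on x (W-W).
Steps 5,6: A(r=-,w=x) vs C(r=-,w=y). No conflict.
Steps 6,7: C(y = 6) vs B(y = x). RACE on y (W-W).
Steps 7,8: B(y = x) vs C(x = x + 4). RACE on x (R-W).
Steps 8,9: C(x = x + 4) vs A(x = x - 2). RACE on x (W-W).
Steps 9,10: same thread (A). No race.
Steps 10,11: A(x = x - 3) vs B(x = x * 2). RACE on x (W-W).
First conflict at steps 2,3.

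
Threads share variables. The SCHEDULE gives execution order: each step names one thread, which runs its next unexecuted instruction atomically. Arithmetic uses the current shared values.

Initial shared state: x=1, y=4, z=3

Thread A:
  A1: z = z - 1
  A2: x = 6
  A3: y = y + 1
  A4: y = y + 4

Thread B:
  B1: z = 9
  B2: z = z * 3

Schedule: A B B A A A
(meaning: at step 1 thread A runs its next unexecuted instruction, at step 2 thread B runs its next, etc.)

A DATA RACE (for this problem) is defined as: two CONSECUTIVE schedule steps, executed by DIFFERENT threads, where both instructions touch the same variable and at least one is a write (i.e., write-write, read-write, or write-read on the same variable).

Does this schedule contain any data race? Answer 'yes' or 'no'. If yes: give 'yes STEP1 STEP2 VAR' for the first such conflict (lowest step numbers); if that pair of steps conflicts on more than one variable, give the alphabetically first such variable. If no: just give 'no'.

Steps 1,2: A(z = z - 1) vs B(z = 9). RACE on z (W-W).
Steps 2,3: same thread (B). No race.
Steps 3,4: B(r=z,w=z) vs A(r=-,w=x). No conflict.
Steps 4,5: same thread (A). No race.
Steps 5,6: same thread (A). No race.
First conflict at steps 1,2.

Answer: yes 1 2 z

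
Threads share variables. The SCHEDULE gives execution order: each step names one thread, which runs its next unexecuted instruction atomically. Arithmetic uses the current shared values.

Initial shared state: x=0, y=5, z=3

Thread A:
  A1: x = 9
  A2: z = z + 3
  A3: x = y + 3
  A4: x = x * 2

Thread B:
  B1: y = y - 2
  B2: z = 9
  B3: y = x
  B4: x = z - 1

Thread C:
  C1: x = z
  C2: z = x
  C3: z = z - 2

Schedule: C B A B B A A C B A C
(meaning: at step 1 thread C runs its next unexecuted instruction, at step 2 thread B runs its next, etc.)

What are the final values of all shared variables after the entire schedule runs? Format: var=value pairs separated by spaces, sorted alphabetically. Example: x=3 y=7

Step 1: thread C executes C1 (x = z). Shared: x=3 y=5 z=3. PCs: A@0 B@0 C@1
Step 2: thread B executes B1 (y = y - 2). Shared: x=3 y=3 z=3. PCs: A@0 B@1 C@1
Step 3: thread A executes A1 (x = 9). Shared: x=9 y=3 z=3. PCs: A@1 B@1 C@1
Step 4: thread B executes B2 (z = 9). Shared: x=9 y=3 z=9. PCs: A@1 B@2 C@1
Step 5: thread B executes B3 (y = x). Shared: x=9 y=9 z=9. PCs: A@1 B@3 C@1
Step 6: thread A executes A2 (z = z + 3). Shared: x=9 y=9 z=12. PCs: A@2 B@3 C@1
Step 7: thread A executes A3 (x = y + 3). Shared: x=12 y=9 z=12. PCs: A@3 B@3 C@1
Step 8: thread C executes C2 (z = x). Shared: x=12 y=9 z=12. PCs: A@3 B@3 C@2
Step 9: thread B executes B4 (x = z - 1). Shared: x=11 y=9 z=12. PCs: A@3 B@4 C@2
Step 10: thread A executes A4 (x = x * 2). Shared: x=22 y=9 z=12. PCs: A@4 B@4 C@2
Step 11: thread C executes C3 (z = z - 2). Shared: x=22 y=9 z=10. PCs: A@4 B@4 C@3

Answer: x=22 y=9 z=10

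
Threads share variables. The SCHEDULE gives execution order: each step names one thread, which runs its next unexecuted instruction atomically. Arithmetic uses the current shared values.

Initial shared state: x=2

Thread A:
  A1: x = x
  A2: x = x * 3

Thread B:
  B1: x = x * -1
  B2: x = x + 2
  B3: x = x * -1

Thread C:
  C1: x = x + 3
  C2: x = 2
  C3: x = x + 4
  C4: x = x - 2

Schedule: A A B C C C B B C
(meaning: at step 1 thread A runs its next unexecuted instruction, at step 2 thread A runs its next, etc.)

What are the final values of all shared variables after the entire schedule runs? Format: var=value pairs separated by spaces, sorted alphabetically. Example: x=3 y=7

Answer: x=-10

Derivation:
Step 1: thread A executes A1 (x = x). Shared: x=2. PCs: A@1 B@0 C@0
Step 2: thread A executes A2 (x = x * 3). Shared: x=6. PCs: A@2 B@0 C@0
Step 3: thread B executes B1 (x = x * -1). Shared: x=-6. PCs: A@2 B@1 C@0
Step 4: thread C executes C1 (x = x + 3). Shared: x=-3. PCs: A@2 B@1 C@1
Step 5: thread C executes C2 (x = 2). Shared: x=2. PCs: A@2 B@1 C@2
Step 6: thread C executes C3 (x = x + 4). Shared: x=6. PCs: A@2 B@1 C@3
Step 7: thread B executes B2 (x = x + 2). Shared: x=8. PCs: A@2 B@2 C@3
Step 8: thread B executes B3 (x = x * -1). Shared: x=-8. PCs: A@2 B@3 C@3
Step 9: thread C executes C4 (x = x - 2). Shared: x=-10. PCs: A@2 B@3 C@4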